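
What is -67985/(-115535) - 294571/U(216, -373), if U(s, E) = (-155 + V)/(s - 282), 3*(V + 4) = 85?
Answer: -96265127513/646996 ≈ -1.4879e+5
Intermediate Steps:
V = 73/3 (V = -4 + (⅓)*85 = -4 + 85/3 = 73/3 ≈ 24.333)
U(s, E) = -392/(3*(-282 + s)) (U(s, E) = (-155 + 73/3)/(s - 282) = -392/(3*(-282 + s)))
-67985/(-115535) - 294571/U(216, -373) = -67985/(-115535) - 294571/((-392/(-846 + 3*216))) = -67985*(-1/115535) - 294571/((-392/(-846 + 648))) = 13597/23107 - 294571/((-392/(-198))) = 13597/23107 - 294571/((-392*(-1/198))) = 13597/23107 - 294571/196/99 = 13597/23107 - 294571*99/196 = 13597/23107 - 29162529/196 = -96265127513/646996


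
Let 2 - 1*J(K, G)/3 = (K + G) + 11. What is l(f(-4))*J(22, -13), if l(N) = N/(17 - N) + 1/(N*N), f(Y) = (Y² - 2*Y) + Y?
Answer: 71973/200 ≈ 359.87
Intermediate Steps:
f(Y) = Y² - Y
l(N) = N⁻² + N/(17 - N) (l(N) = N/(17 - N) + N⁻² = N⁻² + N/(17 - N))
J(K, G) = -27 - 3*G - 3*K (J(K, G) = 6 - 3*((K + G) + 11) = 6 - 3*((G + K) + 11) = 6 - 3*(11 + G + K) = 6 + (-33 - 3*G - 3*K) = -27 - 3*G - 3*K)
l(f(-4))*J(22, -13) = ((-17 - 4*(-1 - 4) - (-4*(-1 - 4))³)/((-4*(-1 - 4))²*(-17 - 4*(-1 - 4))))*(-27 - 3*(-13) - 3*22) = ((-17 - 4*(-5) - (-4*(-5))³)/((-4*(-5))²*(-17 - 4*(-5))))*(-27 + 39 - 66) = ((-17 + 20 - 1*20³)/(20²*(-17 + 20)))*(-54) = ((1/400)*(-17 + 20 - 1*8000)/3)*(-54) = ((1/400)*(⅓)*(-17 + 20 - 8000))*(-54) = ((1/400)*(⅓)*(-7997))*(-54) = -7997/1200*(-54) = 71973/200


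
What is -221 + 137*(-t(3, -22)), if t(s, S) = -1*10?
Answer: 1149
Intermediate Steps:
t(s, S) = -10
-221 + 137*(-t(3, -22)) = -221 + 137*(-1*(-10)) = -221 + 137*10 = -221 + 1370 = 1149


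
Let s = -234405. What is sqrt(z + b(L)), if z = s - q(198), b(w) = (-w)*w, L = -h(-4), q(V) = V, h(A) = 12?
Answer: 3*I*sqrt(26083) ≈ 484.51*I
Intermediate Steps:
L = -12 (L = -1*12 = -12)
b(w) = -w**2
z = -234603 (z = -234405 - 1*198 = -234405 - 198 = -234603)
sqrt(z + b(L)) = sqrt(-234603 - 1*(-12)**2) = sqrt(-234603 - 1*144) = sqrt(-234603 - 144) = sqrt(-234747) = 3*I*sqrt(26083)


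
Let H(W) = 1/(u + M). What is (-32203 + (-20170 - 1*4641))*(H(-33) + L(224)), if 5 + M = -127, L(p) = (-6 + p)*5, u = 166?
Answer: -1056497927/17 ≈ -6.2147e+7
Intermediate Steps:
L(p) = -30 + 5*p
M = -132 (M = -5 - 127 = -132)
H(W) = 1/34 (H(W) = 1/(166 - 132) = 1/34)
(-32203 + (-20170 - 1*4641))*(H(-33) + L(224)) = (-32203 + (-20170 - 1*4641))*(1/34 + (-30 + 5*224)) = (-32203 + (-20170 - 4641))*(1/34 + (-30 + 1120)) = (-32203 - 24811)*(1/34 + 1090) = -57014*37061/34 = -1056497927/17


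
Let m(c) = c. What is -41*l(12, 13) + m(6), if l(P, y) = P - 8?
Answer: -158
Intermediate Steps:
l(P, y) = -8 + P
-41*l(12, 13) + m(6) = -41*(-8 + 12) + 6 = -41*4 + 6 = -164 + 6 = -158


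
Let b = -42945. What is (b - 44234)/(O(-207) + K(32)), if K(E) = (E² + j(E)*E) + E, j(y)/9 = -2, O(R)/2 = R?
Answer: -87179/66 ≈ -1320.9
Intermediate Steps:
O(R) = 2*R
j(y) = -18 (j(y) = 9*(-2) = -18)
K(E) = E² - 17*E (K(E) = (E² - 18*E) + E = E² - 17*E)
(b - 44234)/(O(-207) + K(32)) = (-42945 - 44234)/(2*(-207) + 32*(-17 + 32)) = -87179/(-414 + 32*15) = -87179/(-414 + 480) = -87179/66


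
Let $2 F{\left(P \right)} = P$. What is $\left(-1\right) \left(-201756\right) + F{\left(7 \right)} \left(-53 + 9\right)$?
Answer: $201602$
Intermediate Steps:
$F{\left(P \right)} = \frac{P}{2}$
$\left(-1\right) \left(-201756\right) + F{\left(7 \right)} \left(-53 + 9\right) = \left(-1\right) \left(-201756\right) + \frac{1}{2} \cdot 7 \left(-53 + 9\right) = 201756 + \frac{7}{2} \left(-44\right) = 201756 - 154 = 201602$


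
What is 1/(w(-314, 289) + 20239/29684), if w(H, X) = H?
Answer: -29684/9300537 ≈ -0.0031916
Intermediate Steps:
1/(w(-314, 289) + 20239/29684) = 1/(-314 + 20239/29684) = 1/(-9300537/29684) = -29684/9300537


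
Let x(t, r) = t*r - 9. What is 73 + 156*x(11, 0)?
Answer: -1331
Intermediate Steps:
x(t, r) = -9 + r*t (x(t, r) = r*t - 9 = -9 + r*t)
73 + 156*x(11, 0) = 73 + 156*(-9 + 0*11) = 73 + 156*(-9 + 0) = 73 + 156*(-9) = 73 - 1404 = -1331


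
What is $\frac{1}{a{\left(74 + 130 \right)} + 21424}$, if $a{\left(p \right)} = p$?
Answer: $\frac{1}{21628} \approx 4.6236 \cdot 10^{-5}$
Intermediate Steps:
$\frac{1}{a{\left(74 + 130 \right)} + 21424} = \frac{1}{\left(74 + 130\right) + 21424} = \frac{1}{204 + 21424} = \frac{1}{21628}$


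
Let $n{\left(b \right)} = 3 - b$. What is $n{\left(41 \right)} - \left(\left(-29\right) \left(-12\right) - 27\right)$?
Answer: $-359$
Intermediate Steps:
$n{\left(41 \right)} - \left(\left(-29\right) \left(-12\right) - 27\right) = \left(3 - 41\right) - \left(\left(-29\right) \left(-12\right) - 27\right) = \left(3 - 41\right) - \left(348 - 27\right) = -38 - 321 = -359$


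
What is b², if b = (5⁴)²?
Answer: 152587890625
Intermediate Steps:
b = 390625 (b = 625² = 390625)
b² = 390625² = 152587890625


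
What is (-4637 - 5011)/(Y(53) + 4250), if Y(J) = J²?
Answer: -3216/2353 ≈ -1.3668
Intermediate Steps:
(-4637 - 5011)/(Y(53) + 4250) = (-4637 - 5011)/(53² + 4250) = -9648/(2809 + 4250) = -9648/7059 = -9648*1/7059 = -3216/2353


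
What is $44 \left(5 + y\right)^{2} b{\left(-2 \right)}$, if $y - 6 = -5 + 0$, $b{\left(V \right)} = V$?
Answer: $-3168$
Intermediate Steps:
$y = 1$ ($y = 6 + \left(-5 + 0\right) = 6 - 5 = 1$)
$44 \left(5 + y\right)^{2} b{\left(-2 \right)} = 44 \left(5 + 1\right)^{2} \left(-2\right) = 44 \cdot 6^{2} \left(-2\right) = 44 \cdot 36 \left(-2\right) = 1584 \left(-2\right) = -3168$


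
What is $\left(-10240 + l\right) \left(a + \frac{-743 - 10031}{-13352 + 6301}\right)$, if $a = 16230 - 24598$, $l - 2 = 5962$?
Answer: $\frac{252249766344}{7051} \approx 3.5775 \cdot 10^{7}$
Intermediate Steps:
$l = 5964$ ($l = 2 + 5962 = 5964$)
$a = -8368$ ($a = 16230 - 24598 = -8368$)
$\left(-10240 + l\right) \left(a + \frac{-743 - 10031}{-13352 + 6301}\right) = \left(-10240 + 5964\right) \left(-8368 + \frac{-743 - 10031}{-13352 + 6301}\right) = - 4276 \left(-8368 - \frac{10774}{-7051}\right) = - 4276 \left(-8368 - - \frac{10774}{7051}\right) = - 4276 \left(-8368 + \frac{10774}{7051}\right) = \left(-4276\right) \left(- \frac{58991994}{7051}\right) = \frac{252249766344}{7051}$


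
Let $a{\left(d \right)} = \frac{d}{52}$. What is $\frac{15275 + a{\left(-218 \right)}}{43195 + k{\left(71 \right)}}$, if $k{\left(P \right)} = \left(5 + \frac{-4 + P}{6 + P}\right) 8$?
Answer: $\frac{10190719}{28856802} \approx 0.35315$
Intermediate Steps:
$a{\left(d \right)} = \frac{d}{52}$ ($a{\left(d \right)} = d \frac{1}{52} = \frac{d}{52}$)
$k{\left(P \right)} = 40 + \frac{8 \left(-4 + P\right)}{6 + P}$ ($k{\left(P \right)} = \left(5 + \frac{-4 + P}{6 + P}\right) 8 = 40 + \frac{8 \left(-4 + P\right)}{6 + P}$)
$\frac{15275 + a{\left(-218 \right)}}{43195 + k{\left(71 \right)}} = \frac{15275 + \frac{1}{52} \left(-218\right)}{43195 + \frac{16 \left(13 + 3 \cdot 71\right)}{6 + 71}} = \frac{15275 - \frac{109}{26}}{43195 + \frac{16 \left(13 + 213\right)}{77}} = \frac{397041}{26 \left(43195 + 16 \cdot \frac{1}{77} \cdot 226\right)} = \frac{397041}{26 \left(43195 + \frac{3616}{77}\right)} = \frac{397041}{26 \cdot \frac{3329631}{77}} = \frac{397041}{26} \cdot \frac{77}{3329631} = \frac{10190719}{28856802}$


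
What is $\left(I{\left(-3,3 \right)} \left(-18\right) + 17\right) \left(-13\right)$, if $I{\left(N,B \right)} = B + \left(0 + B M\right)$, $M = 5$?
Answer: $3991$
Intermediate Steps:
$I{\left(N,B \right)} = 6 B$ ($I{\left(N,B \right)} = B + \left(0 + B 5\right) = B + \left(0 + 5 B\right) = B + 5 B = 6 B$)
$\left(I{\left(-3,3 \right)} \left(-18\right) + 17\right) \left(-13\right) = \left(6 \cdot 3 \left(-18\right) + 17\right) \left(-13\right) = \left(18 \left(-18\right) + 17\right) \left(-13\right) = \left(-324 + 17\right) \left(-13\right) = \left(-307\right) \left(-13\right) = 3991$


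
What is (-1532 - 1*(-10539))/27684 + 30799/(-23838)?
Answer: -106321775/109988532 ≈ -0.96666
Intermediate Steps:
(-1532 - 1*(-10539))/27684 + 30799/(-23838) = (-1532 + 10539)*(1/27684) + 30799*(-1/23838) = 9007*(1/27684) - 30799/23838 = 9007/27684 - 30799/23838 = -106321775/109988532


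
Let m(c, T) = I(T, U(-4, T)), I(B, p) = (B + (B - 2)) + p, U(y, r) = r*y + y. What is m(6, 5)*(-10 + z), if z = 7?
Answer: 48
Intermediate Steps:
U(y, r) = y + r*y
I(B, p) = -2 + p + 2*B (I(B, p) = (B + (-2 + B)) + p = (-2 + 2*B) + p = -2 + p + 2*B)
m(c, T) = -6 - 2*T (m(c, T) = -2 - 4*(1 + T) + 2*T = -2 + (-4 - 4*T) + 2*T = -6 - 2*T)
m(6, 5)*(-10 + z) = (-6 - 2*5)*(-10 + 7) = (-6 - 10)*(-3) = -16*(-3) = 48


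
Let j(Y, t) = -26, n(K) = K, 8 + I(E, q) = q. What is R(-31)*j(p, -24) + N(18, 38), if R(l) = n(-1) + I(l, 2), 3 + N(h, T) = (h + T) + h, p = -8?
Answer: 253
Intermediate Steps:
I(E, q) = -8 + q
N(h, T) = -3 + T + 2*h (N(h, T) = -3 + ((h + T) + h) = -3 + ((T + h) + h) = -3 + (T + 2*h) = -3 + T + 2*h)
R(l) = -7 (R(l) = -1 + (-8 + 2) = -1 - 6 = -7)
R(-31)*j(p, -24) + N(18, 38) = -7*(-26) + (-3 + 38 + 2*18) = 182 + (-3 + 38 + 36) = 182 + 71 = 253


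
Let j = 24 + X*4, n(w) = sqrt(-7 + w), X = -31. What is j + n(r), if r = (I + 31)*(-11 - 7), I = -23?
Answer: -100 + I*sqrt(151) ≈ -100.0 + 12.288*I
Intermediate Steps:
r = -144 (r = (-23 + 31)*(-11 - 7) = 8*(-18) = -144)
j = -100 (j = 24 - 31*4 = 24 - 124 = -100)
j + n(r) = -100 + sqrt(-7 - 144) = -100 + sqrt(-151) = -100 + I*sqrt(151)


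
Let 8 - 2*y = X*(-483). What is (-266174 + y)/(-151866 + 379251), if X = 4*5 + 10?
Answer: -51785/45477 ≈ -1.1387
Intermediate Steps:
X = 30 (X = 20 + 10 = 30)
y = 7249 (y = 4 - 15*(-483) = 4 - ½*(-14490) = 4 + 7245 = 7249)
(-266174 + y)/(-151866 + 379251) = (-266174 + 7249)/(-151866 + 379251) = -258925/227385 = -258925*1/227385 = -51785/45477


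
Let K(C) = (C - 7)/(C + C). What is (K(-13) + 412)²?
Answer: 28793956/169 ≈ 1.7038e+5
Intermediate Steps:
K(C) = (-7 + C)/(2*C) (K(C) = (-7 + C)/((2*C)) = (-7 + C)*(1/(2*C)) = (-7 + C)/(2*C))
(K(-13) + 412)² = ((½)*(-7 - 13)/(-13) + 412)² = ((½)*(-1/13)*(-20) + 412)² = (10/13 + 412)² = (5366/13)² = 28793956/169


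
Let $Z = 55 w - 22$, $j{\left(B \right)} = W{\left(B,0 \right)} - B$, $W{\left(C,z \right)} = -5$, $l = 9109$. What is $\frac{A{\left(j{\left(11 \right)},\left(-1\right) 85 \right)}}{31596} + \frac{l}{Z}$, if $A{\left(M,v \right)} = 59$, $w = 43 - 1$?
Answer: $\frac{71985739}{18072912} \approx 3.9831$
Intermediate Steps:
$j{\left(B \right)} = -5 - B$
$w = 42$ ($w = 43 - 1 = 42$)
$Z = 2288$ ($Z = 55 \cdot 42 - 22 = 2310 - 22 = 2288$)
$\frac{A{\left(j{\left(11 \right)},\left(-1\right) 85 \right)}}{31596} + \frac{l}{Z} = \frac{59}{31596} + \frac{9109}{2288} = \frac{71985739}{18072912}$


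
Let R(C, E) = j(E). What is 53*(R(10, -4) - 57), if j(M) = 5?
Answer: -2756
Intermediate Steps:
R(C, E) = 5
53*(R(10, -4) - 57) = 53*(5 - 57) = 53*(-52) = -2756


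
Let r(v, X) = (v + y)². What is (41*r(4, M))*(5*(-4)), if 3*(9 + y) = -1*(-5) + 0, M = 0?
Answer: -82000/9 ≈ -9111.1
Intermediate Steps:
y = -22/3 (y = -9 + (-1*(-5) + 0)/3 = -9 + (5 + 0)/3 = -9 + (⅓)*5 = -9 + 5/3 = -22/3 ≈ -7.3333)
r(v, X) = (-22/3 + v)² (r(v, X) = (v - 22/3)² = (-22/3 + v)²)
(41*r(4, M))*(5*(-4)) = (41*((-22 + 3*4)²/9))*(5*(-4)) = (41*((-22 + 12)²/9))*(-20) = (41*((⅑)*(-10)²))*(-20) = (41*((⅑)*100))*(-20) = (41*(100/9))*(-20) = (4100/9)*(-20) = -82000/9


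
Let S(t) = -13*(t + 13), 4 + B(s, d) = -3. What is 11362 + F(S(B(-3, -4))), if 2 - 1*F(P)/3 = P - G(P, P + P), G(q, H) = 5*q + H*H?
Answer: 83440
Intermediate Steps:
B(s, d) = -7 (B(s, d) = -4 - 3 = -7)
G(q, H) = H**2 + 5*q (G(q, H) = 5*q + H**2 = H**2 + 5*q)
S(t) = -169 - 13*t (S(t) = -13*(13 + t) = -169 - 13*t)
F(P) = 6 + 12*P + 12*P**2 (F(P) = 6 - 3*(P - ((P + P)**2 + 5*P)) = 6 - 3*(P - ((2*P)**2 + 5*P)) = 6 - 3*(P - (4*P**2 + 5*P)) = 6 - 3*(P + (-5*P - 4*P**2)) = 6 - 3*(-4*P - 4*P**2) = 6 + (12*P + 12*P**2) = 6 + 12*P + 12*P**2)
11362 + F(S(B(-3, -4))) = 11362 + (6 + 12*(-169 - 13*(-7)) + 12*(-169 - 13*(-7))**2) = 11362 + (6 + 12*(-169 + 91) + 12*(-169 + 91)**2) = 11362 + (6 + 12*(-78) + 12*(-78)**2) = 11362 + (6 - 936 + 12*6084) = 11362 + (6 - 936 + 73008) = 11362 + 72078 = 83440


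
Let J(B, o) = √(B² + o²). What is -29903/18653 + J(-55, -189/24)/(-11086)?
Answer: -29903/18653 - √197569/88688 ≈ -1.6081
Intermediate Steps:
-29903/18653 + J(-55, -189/24)/(-11086) = -29903/18653 + √((-55)² + (-189/24)²)/(-11086) = -29903*1/18653 + √(3025 + (-189*1/24)²)*(-1/11086) = -29903/18653 + √(3025 + (-63/8)²)*(-1/11086) = -29903/18653 + √(3025 + 3969/64)*(-1/11086) = -29903/18653 + √(197569/64)*(-1/11086) = -29903/18653 + (√197569/8)*(-1/11086) = -29903/18653 - √197569/88688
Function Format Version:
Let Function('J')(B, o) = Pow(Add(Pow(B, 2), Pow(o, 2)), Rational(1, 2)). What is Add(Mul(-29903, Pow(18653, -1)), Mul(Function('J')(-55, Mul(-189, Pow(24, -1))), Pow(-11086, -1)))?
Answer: Add(Rational(-29903, 18653), Mul(Rational(-1, 88688), Pow(197569, Rational(1, 2)))) ≈ -1.6081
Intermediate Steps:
Add(Mul(-29903, Pow(18653, -1)), Mul(Function('J')(-55, Mul(-189, Pow(24, -1))), Pow(-11086, -1))) = Add(Mul(-29903, Pow(18653, -1)), Mul(Pow(Add(Pow(-55, 2), Pow(Mul(-189, Pow(24, -1)), 2)), Rational(1, 2)), Pow(-11086, -1))) = Add(Mul(-29903, Rational(1, 18653)), Mul(Pow(Add(3025, Pow(Mul(-189, Rational(1, 24)), 2)), Rational(1, 2)), Rational(-1, 11086))) = Add(Rational(-29903, 18653), Mul(Pow(Add(3025, Pow(Rational(-63, 8), 2)), Rational(1, 2)), Rational(-1, 11086))) = Add(Rational(-29903, 18653), Mul(Pow(Add(3025, Rational(3969, 64)), Rational(1, 2)), Rational(-1, 11086))) = Add(Rational(-29903, 18653), Mul(Pow(Rational(197569, 64), Rational(1, 2)), Rational(-1, 11086))) = Add(Rational(-29903, 18653), Mul(Mul(Rational(1, 8), Pow(197569, Rational(1, 2))), Rational(-1, 11086))) = Add(Rational(-29903, 18653), Mul(Rational(-1, 88688), Pow(197569, Rational(1, 2))))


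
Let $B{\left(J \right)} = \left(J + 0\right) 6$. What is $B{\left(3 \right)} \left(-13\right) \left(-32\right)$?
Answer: $7488$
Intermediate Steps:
$B{\left(J \right)} = 6 J$ ($B{\left(J \right)} = J 6 = 6 J$)
$B{\left(3 \right)} \left(-13\right) \left(-32\right) = 6 \cdot 3 \left(-13\right) \left(-32\right) = 18 \left(-13\right) \left(-32\right) = \left(-234\right) \left(-32\right) = 7488$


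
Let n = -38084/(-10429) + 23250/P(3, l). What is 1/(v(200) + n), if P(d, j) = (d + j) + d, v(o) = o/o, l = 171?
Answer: 615311/83687017 ≈ 0.0073525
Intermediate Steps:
v(o) = 1
P(d, j) = j + 2*d
n = 83071706/615311 (n = -38084/(-10429) + 23250/(171 + 2*3) = -38084*(-1/10429) + 23250/(171 + 6) = 38084/10429 + 23250/177 = 38084/10429 + 23250*(1/177) = 38084/10429 + 7750/59 = 83071706/615311 ≈ 135.01)
1/(v(200) + n) = 1/(1 + 83071706/615311) = 1/(83687017/615311) = 615311/83687017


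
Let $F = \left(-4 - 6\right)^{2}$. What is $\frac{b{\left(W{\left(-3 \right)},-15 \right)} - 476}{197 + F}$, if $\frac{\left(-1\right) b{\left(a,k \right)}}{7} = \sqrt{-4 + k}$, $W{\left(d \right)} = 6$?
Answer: $- \frac{476}{297} - \frac{7 i \sqrt{19}}{297} \approx -1.6027 - 0.10274 i$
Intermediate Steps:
$F = 100$ ($F = \left(-10\right)^{2} = 100$)
$b{\left(a,k \right)} = - 7 \sqrt{-4 + k}$
$\frac{b{\left(W{\left(-3 \right)},-15 \right)} - 476}{197 + F} = \frac{- 7 \sqrt{-4 - 15} - 476}{197 + 100} = \frac{- 7 \sqrt{-19} - 476}{297} = \left(- 7 i \sqrt{19} - 476\right) \frac{1}{297} = \left(-476 - 7 i \sqrt{19}\right) \frac{1}{297} = - \frac{476}{297} - \frac{7 i \sqrt{19}}{297}$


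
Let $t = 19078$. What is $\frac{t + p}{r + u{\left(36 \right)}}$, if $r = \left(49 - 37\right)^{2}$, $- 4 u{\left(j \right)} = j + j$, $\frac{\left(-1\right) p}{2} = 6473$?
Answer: $\frac{146}{3} \approx 48.667$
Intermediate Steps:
$p = -12946$ ($p = \left(-2\right) 6473 = -12946$)
$u{\left(j \right)} = - \frac{j}{2}$ ($u{\left(j \right)} = - \frac{j + j}{4} = - \frac{2 j}{4} = - \frac{j}{2}$)
$r = 144$ ($r = 12^{2} = 144$)
$\frac{t + p}{r + u{\left(36 \right)}} = \frac{19078 - 12946}{144 - 18} = \frac{6132}{144 - 18} = \frac{6132}{126} = 6132 \cdot \frac{1}{126} = \frac{146}{3}$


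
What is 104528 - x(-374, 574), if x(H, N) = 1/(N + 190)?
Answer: 79859391/764 ≈ 1.0453e+5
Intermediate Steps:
x(H, N) = 1/(190 + N)
104528 - x(-374, 574) = 104528 - 1/(190 + 574) = 104528 - 1/764 = 79859391/764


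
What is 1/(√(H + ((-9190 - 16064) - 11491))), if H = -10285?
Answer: -I*√47030/47030 ≈ -0.0046112*I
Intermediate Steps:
1/(√(H + ((-9190 - 16064) - 11491))) = 1/(√(-10285 + ((-9190 - 16064) - 11491))) = 1/(√(-10285 + (-25254 - 11491))) = 1/(√(-10285 - 36745)) = 1/(√(-47030)) = 1/(I*√47030) = -I*√47030/47030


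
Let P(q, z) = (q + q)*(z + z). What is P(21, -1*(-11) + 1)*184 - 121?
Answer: 185351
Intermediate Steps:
P(q, z) = 4*q*z (P(q, z) = (2*q)*(2*z) = 4*q*z)
P(21, -1*(-11) + 1)*184 - 121 = (4*21*(-1*(-11) + 1))*184 - 121 = (4*21*(11 + 1))*184 - 121 = (4*21*12)*184 - 121 = 1008*184 - 121 = 185472 - 121 = 185351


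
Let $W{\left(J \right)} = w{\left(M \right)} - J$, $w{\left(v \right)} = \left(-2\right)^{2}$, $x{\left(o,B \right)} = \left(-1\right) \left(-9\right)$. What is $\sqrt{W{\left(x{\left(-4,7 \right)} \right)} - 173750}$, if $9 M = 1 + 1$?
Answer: $i \sqrt{173755} \approx 416.84 i$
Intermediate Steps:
$M = \frac{2}{9}$ ($M = \frac{1 + 1}{9} = \frac{1}{9} \cdot 2 = \frac{2}{9} \approx 0.22222$)
$x{\left(o,B \right)} = 9$
$w{\left(v \right)} = 4$
$W{\left(J \right)} = 4 - J$
$\sqrt{W{\left(x{\left(-4,7 \right)} \right)} - 173750} = \sqrt{\left(4 - 9\right) - 173750} = \sqrt{-5 - 173750} = \sqrt{-173755} = i \sqrt{173755}$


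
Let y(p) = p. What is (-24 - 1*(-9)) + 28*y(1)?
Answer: 13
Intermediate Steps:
(-24 - 1*(-9)) + 28*y(1) = (-24 - 1*(-9)) + 28*1 = (-24 + 9) + 28 = -15 + 28 = 13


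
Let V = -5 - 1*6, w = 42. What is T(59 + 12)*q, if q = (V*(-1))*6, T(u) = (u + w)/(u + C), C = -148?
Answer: -678/7 ≈ -96.857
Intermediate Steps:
V = -11 (V = -5 - 6 = -11)
T(u) = (42 + u)/(-148 + u) (T(u) = (u + 42)/(u - 148) = (42 + u)/(-148 + u))
q = 66 (q = -11*(-1)*6 = 11*6 = 66)
T(59 + 12)*q = ((42 + (59 + 12))/(-148 + (59 + 12)))*66 = ((42 + 71)/(-148 + 71))*66 = (113/(-77))*66 = -1/77*113*66 = -113/77*66 = -678/7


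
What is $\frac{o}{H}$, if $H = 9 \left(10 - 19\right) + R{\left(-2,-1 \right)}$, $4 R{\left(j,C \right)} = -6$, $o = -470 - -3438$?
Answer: $- \frac{5936}{165} \approx -35.976$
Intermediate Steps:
$o = 2968$ ($o = -470 + 3438 = 2968$)
$R{\left(j,C \right)} = - \frac{3}{2}$ ($R{\left(j,C \right)} = \frac{1}{4} \left(-6\right) = - \frac{3}{2}$)
$H = - \frac{165}{2}$ ($H = 9 \left(10 - 19\right) - \frac{3}{2} = 9 \left(-9\right) - \frac{3}{2} = -81 - \frac{3}{2} = - \frac{165}{2} \approx -82.5$)
$\frac{o}{H} = \frac{2968}{- \frac{165}{2}} = 2968 \left(- \frac{2}{165}\right) = - \frac{5936}{165}$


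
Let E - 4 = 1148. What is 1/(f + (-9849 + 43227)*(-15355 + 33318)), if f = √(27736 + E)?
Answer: 13034109/7814847881497898 - √7222/179741501274451654 ≈ 1.6679e-9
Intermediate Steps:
E = 1152 (E = 4 + 1148 = 1152)
f = 2*√7222 (f = √(27736 + 1152) = √28888 = 2*√7222 ≈ 169.96)
1/(f + (-9849 + 43227)*(-15355 + 33318)) = 1/(2*√7222 + (-9849 + 43227)*(-15355 + 33318)) = 1/(2*√7222 + 33378*17963) = 1/(2*√7222 + 599569014) = 1/(599569014 + 2*√7222)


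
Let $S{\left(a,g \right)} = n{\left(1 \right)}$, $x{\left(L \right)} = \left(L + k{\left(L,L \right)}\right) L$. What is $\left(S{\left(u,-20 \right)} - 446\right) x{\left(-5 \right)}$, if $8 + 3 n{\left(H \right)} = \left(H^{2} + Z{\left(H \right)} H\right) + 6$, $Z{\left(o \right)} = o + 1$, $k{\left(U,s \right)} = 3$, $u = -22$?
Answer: $- \frac{13370}{3} \approx -4456.7$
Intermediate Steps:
$Z{\left(o \right)} = 1 + o$
$n{\left(H \right)} = - \frac{2}{3} + \frac{H^{2}}{3} + \frac{H \left(1 + H\right)}{3}$ ($n{\left(H \right)} = - \frac{8}{3} + \frac{\left(H^{2} + \left(1 + H\right) H\right) + 6}{3} = - \frac{8}{3} + \frac{\left(H^{2} + H \left(1 + H\right)\right) + 6}{3} = - \frac{8}{3} + \frac{6 + H^{2} + H \left(1 + H\right)}{3} = - \frac{8}{3} + \left(2 + \frac{H^{2}}{3} + \frac{H \left(1 + H\right)}{3}\right) = - \frac{2}{3} + \frac{H^{2}}{3} + \frac{H \left(1 + H\right)}{3}$)
$x{\left(L \right)} = L \left(3 + L\right)$ ($x{\left(L \right)} = \left(L + 3\right) L = \left(3 + L\right) L = L \left(3 + L\right)$)
$S{\left(a,g \right)} = \frac{1}{3}$ ($S{\left(a,g \right)} = - \frac{2}{3} + \frac{1}{3} \cdot 1 + \frac{2 \cdot 1^{2}}{3} = - \frac{2}{3} + \frac{1}{3} + \frac{2}{3} \cdot 1 = - \frac{2}{3} + \frac{1}{3} + \frac{2}{3} = \frac{1}{3}$)
$\left(S{\left(u,-20 \right)} - 446\right) x{\left(-5 \right)} = \left(\frac{1}{3} - 446\right) \left(- 5 \left(3 - 5\right)\right) = - \frac{1337 \left(\left(-5\right) \left(-2\right)\right)}{3} = \left(- \frac{1337}{3}\right) 10 = - \frac{13370}{3}$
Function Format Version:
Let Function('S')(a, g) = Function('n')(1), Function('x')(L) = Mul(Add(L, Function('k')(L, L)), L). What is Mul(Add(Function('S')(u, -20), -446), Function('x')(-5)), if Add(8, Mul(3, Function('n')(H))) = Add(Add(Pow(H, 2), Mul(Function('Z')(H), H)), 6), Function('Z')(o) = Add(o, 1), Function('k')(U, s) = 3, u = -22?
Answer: Rational(-13370, 3) ≈ -4456.7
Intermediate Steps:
Function('Z')(o) = Add(1, o)
Function('n')(H) = Add(Rational(-2, 3), Mul(Rational(1, 3), Pow(H, 2)), Mul(Rational(1, 3), H, Add(1, H))) (Function('n')(H) = Add(Rational(-8, 3), Mul(Rational(1, 3), Add(Add(Pow(H, 2), Mul(Add(1, H), H)), 6))) = Add(Rational(-8, 3), Mul(Rational(1, 3), Add(Add(Pow(H, 2), Mul(H, Add(1, H))), 6))) = Add(Rational(-8, 3), Mul(Rational(1, 3), Add(6, Pow(H, 2), Mul(H, Add(1, H))))) = Add(Rational(-8, 3), Add(2, Mul(Rational(1, 3), Pow(H, 2)), Mul(Rational(1, 3), H, Add(1, H)))) = Add(Rational(-2, 3), Mul(Rational(1, 3), Pow(H, 2)), Mul(Rational(1, 3), H, Add(1, H))))
Function('x')(L) = Mul(L, Add(3, L)) (Function('x')(L) = Mul(Add(L, 3), L) = Mul(Add(3, L), L) = Mul(L, Add(3, L)))
Function('S')(a, g) = Rational(1, 3) (Function('S')(a, g) = Add(Rational(-2, 3), Mul(Rational(1, 3), 1), Mul(Rational(2, 3), Pow(1, 2))) = Add(Rational(-2, 3), Rational(1, 3), Mul(Rational(2, 3), 1)) = Add(Rational(-2, 3), Rational(1, 3), Rational(2, 3)) = Rational(1, 3))
Mul(Add(Function('S')(u, -20), -446), Function('x')(-5)) = Mul(Add(Rational(1, 3), -446), Mul(-5, Add(3, -5))) = Mul(Rational(-1337, 3), Mul(-5, -2)) = Mul(Rational(-1337, 3), 10) = Rational(-13370, 3)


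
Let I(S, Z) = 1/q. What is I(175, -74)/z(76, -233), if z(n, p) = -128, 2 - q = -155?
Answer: -1/20096 ≈ -4.9761e-5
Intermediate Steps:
q = 157 (q = 2 - 1*(-155) = 2 + 155 = 157)
I(S, Z) = 1/157
I(175, -74)/z(76, -233) = (1/157)/(-128) = (1/157)*(-1/128) = -1/20096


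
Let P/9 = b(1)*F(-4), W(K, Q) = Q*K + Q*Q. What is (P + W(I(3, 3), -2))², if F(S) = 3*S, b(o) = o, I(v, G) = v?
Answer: 12100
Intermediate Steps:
W(K, Q) = Q² + K*Q (W(K, Q) = K*Q + Q² = Q² + K*Q)
P = -108 (P = 9*(1*(3*(-4))) = 9*(1*(-12)) = 9*(-12) = -108)
(P + W(I(3, 3), -2))² = (-108 - 2*(3 - 2))² = (-108 - 2*1)² = (-108 - 2)² = (-110)² = 12100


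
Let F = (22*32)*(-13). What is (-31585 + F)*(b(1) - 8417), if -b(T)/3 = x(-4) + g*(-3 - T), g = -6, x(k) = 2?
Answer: 346060815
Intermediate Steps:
F = -9152 (F = 704*(-13) = -9152)
b(T) = -60 - 18*T (b(T) = -3*(2 - 6*(-3 - T)) = -3*(2 + (18 + 6*T)) = -3*(20 + 6*T) = -60 - 18*T)
(-31585 + F)*(b(1) - 8417) = (-31585 - 9152)*((-60 - 18*1) - 8417) = -40737*((-60 - 18) - 8417) = -40737*(-78 - 8417) = -40737*(-8495) = 346060815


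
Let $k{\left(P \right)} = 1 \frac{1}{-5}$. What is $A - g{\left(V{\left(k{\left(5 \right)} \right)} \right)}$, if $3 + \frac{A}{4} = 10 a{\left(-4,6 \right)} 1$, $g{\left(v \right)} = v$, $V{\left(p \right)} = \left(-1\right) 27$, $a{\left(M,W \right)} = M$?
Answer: $-145$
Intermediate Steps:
$k{\left(P \right)} = - \frac{1}{5}$ ($k{\left(P \right)} = 1 \left(- \frac{1}{5}\right) = - \frac{1}{5}$)
$V{\left(p \right)} = -27$
$A = -172$ ($A = -12 + 4 \cdot 10 \left(-4\right) 1 = -12 + 4 \left(\left(-40\right) 1\right) = -12 + 4 \left(-40\right) = -12 - 160 = -172$)
$A - g{\left(V{\left(k{\left(5 \right)} \right)} \right)} = -172 - -27 = -172 + 27 = -145$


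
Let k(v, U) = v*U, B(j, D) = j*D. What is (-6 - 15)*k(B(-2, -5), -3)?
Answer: 630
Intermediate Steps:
B(j, D) = D*j
k(v, U) = U*v
(-6 - 15)*k(B(-2, -5), -3) = (-6 - 15)*(-(-15)*(-2)) = -(-63)*10 = -21*(-30) = 630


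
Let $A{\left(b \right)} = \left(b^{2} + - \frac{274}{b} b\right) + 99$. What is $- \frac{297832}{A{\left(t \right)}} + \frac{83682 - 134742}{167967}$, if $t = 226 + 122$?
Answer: $- \frac{18733527428}{6770693781} \approx -2.7669$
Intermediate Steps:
$t = 348$
$A{\left(b \right)} = -175 + b^{2}$ ($A{\left(b \right)} = \left(b^{2} - 274\right) + 99 = \left(-274 + b^{2}\right) + 99 = -175 + b^{2}$)
$- \frac{297832}{A{\left(t \right)}} + \frac{83682 - 134742}{167967} = - \frac{297832}{-175 + 348^{2}} + \frac{83682 - 134742}{167967} = - \frac{297832}{-175 + 121104} - \frac{17020}{55989} = - \frac{297832}{120929} - \frac{17020}{55989} = - \frac{18733527428}{6770693781}$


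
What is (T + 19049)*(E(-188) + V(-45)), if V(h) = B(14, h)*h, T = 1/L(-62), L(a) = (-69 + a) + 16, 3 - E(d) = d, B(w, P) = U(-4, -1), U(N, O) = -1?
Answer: 516989624/115 ≈ 4.4956e+6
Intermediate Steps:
B(w, P) = -1
E(d) = 3 - d
L(a) = -53 + a
T = -1/115 (T = 1/(-53 - 62) = 1/(-115) = -1/115 ≈ -0.0086956)
V(h) = -h
(T + 19049)*(E(-188) + V(-45)) = (-1/115 + 19049)*((3 - 1*(-188)) - 1*(-45)) = 2190634*((3 + 188) + 45)/115 = 2190634*(191 + 45)/115 = (2190634/115)*236 = 516989624/115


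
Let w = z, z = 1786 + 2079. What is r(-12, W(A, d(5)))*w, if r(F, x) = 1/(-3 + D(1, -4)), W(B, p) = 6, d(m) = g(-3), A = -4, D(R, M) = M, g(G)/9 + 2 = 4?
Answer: -3865/7 ≈ -552.14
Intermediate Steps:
g(G) = 18 (g(G) = -18 + 9*4 = -18 + 36 = 18)
d(m) = 18
z = 3865
w = 3865
r(F, x) = -1/7 (r(F, x) = 1/(-3 - 4) = 1/(-7) = -1/7)
r(-12, W(A, d(5)))*w = -1/7*3865 = -3865/7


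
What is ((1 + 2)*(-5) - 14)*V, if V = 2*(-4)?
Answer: 232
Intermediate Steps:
V = -8
((1 + 2)*(-5) - 14)*V = ((1 + 2)*(-5) - 14)*(-8) = (3*(-5) - 14)*(-8) = (-15 - 14)*(-8) = -29*(-8) = 232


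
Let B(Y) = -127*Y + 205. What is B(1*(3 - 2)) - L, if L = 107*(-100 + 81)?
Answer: 2111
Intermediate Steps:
B(Y) = 205 - 127*Y
L = -2033 (L = 107*(-19) = -2033)
B(1*(3 - 2)) - L = (205 - 127*(3 - 2)) - 1*(-2033) = (205 - 127) + 2033 = 78 + 2033 = 2111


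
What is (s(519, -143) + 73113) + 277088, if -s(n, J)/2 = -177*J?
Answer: 299579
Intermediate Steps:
s(n, J) = 354*J (s(n, J) = -(-354)*J = 354*J)
(s(519, -143) + 73113) + 277088 = (354*(-143) + 73113) + 277088 = (-50622 + 73113) + 277088 = 22491 + 277088 = 299579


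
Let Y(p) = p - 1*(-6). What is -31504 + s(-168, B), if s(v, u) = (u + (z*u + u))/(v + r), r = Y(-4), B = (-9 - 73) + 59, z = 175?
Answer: -5225593/166 ≈ -31479.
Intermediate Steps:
Y(p) = 6 + p (Y(p) = p + 6 = 6 + p)
B = -23 (B = -82 + 59 = -23)
r = 2 (r = 6 - 4 = 2)
s(v, u) = 177*u/(2 + v) (s(v, u) = (u + (175*u + u))/(v + 2) = (u + 176*u)/(2 + v) = (177*u)/(2 + v) = 177*u/(2 + v))
-31504 + s(-168, B) = -31504 + 177*(-23)/(2 - 168) = -31504 + 177*(-23)/(-166) = -31504 + 177*(-23)*(-1/166) = -31504 + 4071/166 = -5225593/166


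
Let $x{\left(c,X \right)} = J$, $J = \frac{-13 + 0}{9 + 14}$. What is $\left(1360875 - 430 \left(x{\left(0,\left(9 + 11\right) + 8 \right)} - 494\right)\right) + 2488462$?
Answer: $\frac{93426001}{23} \approx 4.062 \cdot 10^{6}$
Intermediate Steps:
$J = - \frac{13}{23} \approx -0.56522$
$x{\left(c,X \right)} = - \frac{13}{23}$
$\left(1360875 - 430 \left(x{\left(0,\left(9 + 11\right) + 8 \right)} - 494\right)\right) + 2488462 = \left(1360875 - 430 \left(- \frac{13}{23} - 494\right)\right) + 2488462 = \left(1360875 - - \frac{4891250}{23}\right) + 2488462 = \left(1360875 + \frac{4891250}{23}\right) + 2488462 = \frac{36191375}{23} + 2488462 = \frac{93426001}{23}$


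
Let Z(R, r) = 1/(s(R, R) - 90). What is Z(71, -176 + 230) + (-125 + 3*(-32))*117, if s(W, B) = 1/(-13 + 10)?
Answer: -7007250/271 ≈ -25857.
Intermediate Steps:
s(W, B) = -1/3 (s(W, B) = 1/(-3) = -1/3)
Z(R, r) = -3/271 (Z(R, r) = 1/(-1/3 - 90) = 1/(-271/3) = -3/271)
Z(71, -176 + 230) + (-125 + 3*(-32))*117 = -3/271 + (-125 + 3*(-32))*117 = -3/271 + (-125 - 96)*117 = -3/271 - 221*117 = -3/271 - 25857 = -7007250/271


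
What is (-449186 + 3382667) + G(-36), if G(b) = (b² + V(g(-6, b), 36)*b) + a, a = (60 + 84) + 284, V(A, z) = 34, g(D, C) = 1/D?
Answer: 2933981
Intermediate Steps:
a = 428 (a = 144 + 284 = 428)
G(b) = 428 + b² + 34*b (G(b) = (b² + 34*b) + 428 = 428 + b² + 34*b)
(-449186 + 3382667) + G(-36) = (-449186 + 3382667) + (428 + (-36)² + 34*(-36)) = 2933481 + (428 + 1296 - 1224) = 2933481 + 500 = 2933981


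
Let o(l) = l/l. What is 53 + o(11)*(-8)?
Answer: 45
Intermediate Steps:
o(l) = 1
53 + o(11)*(-8) = 53 + 1*(-8) = 53 - 8 = 45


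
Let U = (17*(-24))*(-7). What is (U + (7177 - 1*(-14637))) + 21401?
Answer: 46071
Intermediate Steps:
U = 2856 (U = -408*(-7) = 2856)
(U + (7177 - 1*(-14637))) + 21401 = (2856 + (7177 - 1*(-14637))) + 21401 = (2856 + (7177 + 14637)) + 21401 = (2856 + 21814) + 21401 = 24670 + 21401 = 46071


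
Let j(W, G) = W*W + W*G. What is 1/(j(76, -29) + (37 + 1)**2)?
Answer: 1/5016 ≈ 0.00019936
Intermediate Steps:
j(W, G) = W**2 + G*W
1/(j(76, -29) + (37 + 1)**2) = 1/(76*(-29 + 76) + (37 + 1)**2) = 1/(76*47 + 38**2) = 1/(3572 + 1444) = 1/5016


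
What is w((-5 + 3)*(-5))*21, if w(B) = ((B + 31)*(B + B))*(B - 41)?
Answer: -533820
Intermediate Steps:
w(B) = 2*B*(-41 + B)*(31 + B) (w(B) = ((31 + B)*(2*B))*(-41 + B) = (2*B*(31 + B))*(-41 + B) = 2*B*(-41 + B)*(31 + B))
w((-5 + 3)*(-5))*21 = (2*((-5 + 3)*(-5))*(-1271 + ((-5 + 3)*(-5))² - 10*(-5 + 3)*(-5)))*21 = (2*(-2*(-5))*(-1271 + (-2*(-5))² - (-20)*(-5)))*21 = (2*10*(-1271 + 10² - 10*10))*21 = (2*10*(-1271 + 100 - 100))*21 = (2*10*(-1271))*21 = -25420*21 = -533820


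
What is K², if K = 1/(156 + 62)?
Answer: 1/47524 ≈ 2.1042e-5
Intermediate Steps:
K = 1/218 ≈ 0.0045872
K² = (1/218)² = 1/47524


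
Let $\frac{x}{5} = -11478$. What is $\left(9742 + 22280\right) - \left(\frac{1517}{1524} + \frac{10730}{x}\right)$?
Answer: $\frac{93354966127}{2915412} \approx 32021.0$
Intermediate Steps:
$x = -57390$ ($x = 5 \left(-11478\right) = -57390$)
$\left(9742 + 22280\right) - \left(\frac{1517}{1524} + \frac{10730}{x}\right) = \left(9742 + 22280\right) - \left(- \frac{1073}{5739} + \frac{1517}{1524}\right) = 32022 - \frac{2356937}{2915412} = \frac{93354966127}{2915412}$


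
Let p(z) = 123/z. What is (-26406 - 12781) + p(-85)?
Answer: -3331018/85 ≈ -39188.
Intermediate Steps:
(-26406 - 12781) + p(-85) = (-26406 - 12781) + 123/(-85) = -39187 + 123*(-1/85) = -39187 - 123/85 = -3331018/85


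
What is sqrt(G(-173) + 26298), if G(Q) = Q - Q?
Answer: 3*sqrt(2922) ≈ 162.17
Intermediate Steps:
G(Q) = 0
sqrt(G(-173) + 26298) = sqrt(0 + 26298) = sqrt(26298) = 3*sqrt(2922)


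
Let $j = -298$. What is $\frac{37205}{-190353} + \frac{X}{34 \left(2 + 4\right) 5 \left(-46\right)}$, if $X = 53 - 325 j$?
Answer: $- \frac{6730478453}{2977120920} \approx -2.2607$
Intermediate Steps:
$X = 96903$ ($X = 53 - -96850 = 53 + 96850 = 96903$)
$\frac{37205}{-190353} + \frac{X}{34 \left(2 + 4\right) 5 \left(-46\right)} = \frac{37205}{-190353} + \frac{96903}{34 \left(2 + 4\right) 5 \left(-46\right)} = 37205 \left(- \frac{1}{190353}\right) + \frac{96903}{34 \cdot 6 \cdot 5 \left(-46\right)} = - \frac{37205}{190353} + \frac{96903}{34 \cdot 30 \left(-46\right)} = - \frac{37205}{190353} + \frac{96903}{1020 \left(-46\right)} = - \frac{37205}{190353} + \frac{96903}{-46920} = - \frac{37205}{190353} + 96903 \left(- \frac{1}{46920}\right) = - \frac{37205}{190353} - \frac{32301}{15640} = - \frac{6730478453}{2977120920}$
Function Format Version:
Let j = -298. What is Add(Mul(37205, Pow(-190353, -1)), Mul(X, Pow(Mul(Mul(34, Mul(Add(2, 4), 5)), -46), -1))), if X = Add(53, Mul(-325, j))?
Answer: Rational(-6730478453, 2977120920) ≈ -2.2607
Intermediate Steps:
X = 96903 (X = Add(53, Mul(-325, -298)) = Add(53, 96850) = 96903)
Add(Mul(37205, Pow(-190353, -1)), Mul(X, Pow(Mul(Mul(34, Mul(Add(2, 4), 5)), -46), -1))) = Add(Mul(37205, Pow(-190353, -1)), Mul(96903, Pow(Mul(Mul(34, Mul(Add(2, 4), 5)), -46), -1))) = Add(Mul(37205, Rational(-1, 190353)), Mul(96903, Pow(Mul(Mul(34, Mul(6, 5)), -46), -1))) = Add(Rational(-37205, 190353), Mul(96903, Pow(Mul(Mul(34, 30), -46), -1))) = Add(Rational(-37205, 190353), Mul(96903, Pow(Mul(1020, -46), -1))) = Add(Rational(-37205, 190353), Mul(96903, Pow(-46920, -1))) = Add(Rational(-37205, 190353), Mul(96903, Rational(-1, 46920))) = Add(Rational(-37205, 190353), Rational(-32301, 15640)) = Rational(-6730478453, 2977120920)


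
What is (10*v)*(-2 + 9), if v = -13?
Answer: -910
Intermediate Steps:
(10*v)*(-2 + 9) = (10*(-13))*(-2 + 9) = -130*7 = -910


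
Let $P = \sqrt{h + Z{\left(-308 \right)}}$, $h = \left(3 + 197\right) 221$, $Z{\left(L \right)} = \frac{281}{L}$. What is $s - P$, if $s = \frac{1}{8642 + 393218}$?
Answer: $\frac{1}{401860} - \frac{3 \sqrt{116469507}}{154} \approx -210.24$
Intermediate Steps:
$h = 44200$ ($h = 200 \cdot 221 = 44200$)
$P = \frac{3 \sqrt{116469507}}{154}$ ($P = \sqrt{44200 + \frac{281}{-308}} = \sqrt{44200 + 281 \left(- \frac{1}{308}\right)} = \sqrt{44200 - \frac{281}{308}} = \sqrt{\frac{13613319}{308}} = \frac{3 \sqrt{116469507}}{154} \approx 210.24$)
$s = \frac{1}{401860} \approx 2.4884 \cdot 10^{-6}$
$s - P = \frac{1}{401860} - \frac{3 \sqrt{116469507}}{154}$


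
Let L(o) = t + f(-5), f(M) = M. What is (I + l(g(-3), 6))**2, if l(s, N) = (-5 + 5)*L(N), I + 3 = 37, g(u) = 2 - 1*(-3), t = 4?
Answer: 1156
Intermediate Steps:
g(u) = 5 (g(u) = 2 + 3 = 5)
I = 34 (I = -3 + 37 = 34)
L(o) = -1 (L(o) = 4 - 5 = -1)
l(s, N) = 0 (l(s, N) = (-5 + 5)*(-1) = 0*(-1) = 0)
(I + l(g(-3), 6))**2 = (34 + 0)**2 = 34**2 = 1156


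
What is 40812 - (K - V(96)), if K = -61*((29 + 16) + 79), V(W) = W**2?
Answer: 57592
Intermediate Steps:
K = -7564 (K = -61*(45 + 79) = -61*124 = -7564)
40812 - (K - V(96)) = 40812 - (-7564 - 1*96**2) = 40812 - (-7564 - 1*9216) = 40812 - (-7564 - 9216) = 40812 - 1*(-16780) = 40812 + 16780 = 57592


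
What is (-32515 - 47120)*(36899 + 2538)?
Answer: -3140565495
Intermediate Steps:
(-32515 - 47120)*(36899 + 2538) = -79635*39437 = -3140565495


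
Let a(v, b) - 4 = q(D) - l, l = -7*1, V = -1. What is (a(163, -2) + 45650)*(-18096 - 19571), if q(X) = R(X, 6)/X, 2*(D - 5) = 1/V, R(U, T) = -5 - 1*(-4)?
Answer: -15479140649/9 ≈ -1.7199e+9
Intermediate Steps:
R(U, T) = -1 (R(U, T) = -5 + 4 = -1)
D = 9/2 (D = 5 + (1/(-1))/2 = 5 + (1*(-1))/2 = 5 + (½)*(-1) = 5 - ½ = 9/2 ≈ 4.5000)
l = -7
q(X) = -1/X
a(v, b) = 97/9 (a(v, b) = 4 + (-1/9/2 - 1*(-7)) = 4 + (-1*2/9 + 7) = 4 + (-2/9 + 7) = 4 + 61/9 = 97/9)
(a(163, -2) + 45650)*(-18096 - 19571) = (97/9 + 45650)*(-18096 - 19571) = (410947/9)*(-37667) = -15479140649/9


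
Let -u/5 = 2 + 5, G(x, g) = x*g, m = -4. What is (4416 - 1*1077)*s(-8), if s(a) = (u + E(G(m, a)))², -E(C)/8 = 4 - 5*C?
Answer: 4912901091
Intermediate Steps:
G(x, g) = g*x
u = -35 (u = -5*(2 + 5) = -5*7 = -35)
E(C) = -32 + 40*C (E(C) = -8*(4 - 5*C) = -32 + 40*C)
s(a) = (-67 - 160*a)² (s(a) = (-35 + (-32 + 40*(a*(-4))))² = (-35 + (-32 + 40*(-4*a)))² = (-35 + (-32 - 160*a))² = (-67 - 160*a)²)
(4416 - 1*1077)*s(-8) = (4416 - 1*1077)*(67 + 160*(-8))² = (4416 - 1077)*(67 - 1280)² = 3339*(-1213)² = 3339*1471369 = 4912901091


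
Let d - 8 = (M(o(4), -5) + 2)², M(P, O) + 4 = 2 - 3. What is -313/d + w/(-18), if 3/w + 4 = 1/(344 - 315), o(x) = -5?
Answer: -215477/11730 ≈ -18.370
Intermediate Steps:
M(P, O) = -5 (M(P, O) = -4 + (2 - 3) = -4 - 1 = -5)
d = 17 (d = 8 + (-5 + 2)² = 8 + (-3)² = 8 + 9 = 17)
w = -87/115 (w = 3/(-4 + 1/(344 - 315)) = 3/(-4 + 1/29) = 3/(-115/29) = 3*(-29/115) = -87/115 ≈ -0.75652)
-313/d + w/(-18) = -313/17 - 87/115/(-18) = -313*1/17 - 87/115*(-1/18) = -313/17 + 29/690 = -215477/11730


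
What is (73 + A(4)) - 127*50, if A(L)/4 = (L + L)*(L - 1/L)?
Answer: -6157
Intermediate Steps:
A(L) = 8*L*(L - 1/L) (A(L) = 4*((L + L)*(L - 1/L)) = 4*((2*L)*(L - 1/L)) = 4*(2*L*(L - 1/L)) = 8*L*(L - 1/L))
(73 + A(4)) - 127*50 = (73 + (-8 + 8*4²)) - 127*50 = (73 + (-8 + 8*16)) - 6350 = (73 + (-8 + 128)) - 6350 = (73 + 120) - 6350 = 193 - 6350 = -6157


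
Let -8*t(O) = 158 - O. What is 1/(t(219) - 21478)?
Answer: -8/171763 ≈ -4.6576e-5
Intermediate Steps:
t(O) = -79/4 + O/8 (t(O) = -(158 - O)/8 = -79/4 + O/8)
1/(t(219) - 21478) = 1/((-79/4 + (1/8)*219) - 21478) = 1/((-79/4 + 219/8) - 21478) = 1/(61/8 - 21478) = 1/(-171763/8) = -8/171763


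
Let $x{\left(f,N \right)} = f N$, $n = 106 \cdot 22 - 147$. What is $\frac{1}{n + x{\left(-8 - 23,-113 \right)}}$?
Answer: $\frac{1}{5688} \approx 0.00017581$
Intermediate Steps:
$n = 2185$ ($n = 2332 - 147 = 2185$)
$x{\left(f,N \right)} = N f$
$\frac{1}{n + x{\left(-8 - 23,-113 \right)}} = \frac{1}{2185 - 113 \left(-8 - 23\right)} = \frac{1}{2185 - -3503} = \frac{1}{2185 + 3503} = \frac{1}{5688}$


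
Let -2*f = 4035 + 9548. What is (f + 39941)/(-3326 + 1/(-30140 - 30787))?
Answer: -4039399173/405286406 ≈ -9.9668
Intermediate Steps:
f = -13583/2 (f = -(4035 + 9548)/2 = -1/2*13583 = -13583/2 ≈ -6791.5)
(f + 39941)/(-3326 + 1/(-30140 - 30787)) = (-13583/2 + 39941)/(-3326 + 1/(-30140 - 30787)) = 66299/(2*(-3326 + 1/(-60927))) = 66299/(2*(-3326 - 1/60927)) = 66299/(2*(-202643203/60927)) = (66299/2)*(-60927/202643203) = -4039399173/405286406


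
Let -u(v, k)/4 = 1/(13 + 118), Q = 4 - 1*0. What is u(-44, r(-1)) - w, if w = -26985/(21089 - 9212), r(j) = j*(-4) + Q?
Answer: 1162509/518629 ≈ 2.2415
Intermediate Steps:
Q = 4 (Q = 4 + 0 = 4)
r(j) = 4 - 4*j (r(j) = j*(-4) + 4 = -4*j + 4 = 4 - 4*j)
u(v, k) = -4/131 (u(v, k) = -4/(13 + 118) = -4/131)
w = -8995/3959 (w = -26985/11877 = -26985*1/11877 = -8995/3959 ≈ -2.2720)
u(-44, r(-1)) - w = -4/131 - 1*(-8995/3959) = -4/131 + 8995/3959 = 1162509/518629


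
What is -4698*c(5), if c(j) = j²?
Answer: -117450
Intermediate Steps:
-4698*c(5) = -4698*5² = -4698*25 = -117450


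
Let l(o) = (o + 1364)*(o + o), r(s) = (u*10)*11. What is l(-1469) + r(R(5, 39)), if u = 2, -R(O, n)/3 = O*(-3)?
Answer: 308710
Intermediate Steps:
R(O, n) = 9*O (R(O, n) = -3*O*(-3) = -(-9)*O = 9*O)
r(s) = 220 (r(s) = (2*10)*11 = 20*11 = 220)
l(o) = 2*o*(1364 + o) (l(o) = (1364 + o)*(2*o) = 2*o*(1364 + o))
l(-1469) + r(R(5, 39)) = 2*(-1469)*(1364 - 1469) + 220 = 2*(-1469)*(-105) + 220 = 308490 + 220 = 308710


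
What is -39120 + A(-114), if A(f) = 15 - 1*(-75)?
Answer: -39030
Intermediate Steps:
A(f) = 90 (A(f) = 15 + 75 = 90)
-39120 + A(-114) = -39120 + 90 = -39030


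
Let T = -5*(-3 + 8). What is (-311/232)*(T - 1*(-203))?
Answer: -27679/116 ≈ -238.61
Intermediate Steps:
T = -25 (T = -5*5 = -25)
(-311/232)*(T - 1*(-203)) = (-311/232)*(-25 - 1*(-203)) = (-311*1/232)*(-25 + 203) = -311/232*178 = -27679/116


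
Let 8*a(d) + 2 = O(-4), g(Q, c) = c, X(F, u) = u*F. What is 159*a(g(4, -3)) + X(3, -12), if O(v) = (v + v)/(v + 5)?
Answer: -939/4 ≈ -234.75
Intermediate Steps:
X(F, u) = F*u
O(v) = 2*v/(5 + v) (O(v) = (2*v)/(5 + v) = 2*v/(5 + v))
a(d) = -5/4 (a(d) = -1/4 + (2*(-4)/(5 - 4))/8 = -1/4 + (2*(-4)/1)/8 = -1/4 + (2*(-4)*1)/8 = -1/4 + (1/8)*(-8) = -1/4 - 1 = -5/4)
159*a(g(4, -3)) + X(3, -12) = 159*(-5/4) + 3*(-12) = -795/4 - 36 = -939/4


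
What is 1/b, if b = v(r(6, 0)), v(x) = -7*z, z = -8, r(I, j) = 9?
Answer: 1/56 ≈ 0.017857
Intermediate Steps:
v(x) = 56 (v(x) = -7*(-8) = 56)
b = 56
1/b = 1/56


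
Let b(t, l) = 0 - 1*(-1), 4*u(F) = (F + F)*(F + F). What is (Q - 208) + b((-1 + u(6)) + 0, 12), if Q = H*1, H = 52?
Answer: -155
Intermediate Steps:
u(F) = F**2 (u(F) = ((F + F)*(F + F))/4 = ((2*F)*(2*F))/4 = (4*F**2)/4 = F**2)
Q = 52 (Q = 52*1 = 52)
b(t, l) = 1 (b(t, l) = 0 + 1 = 1)
(Q - 208) + b((-1 + u(6)) + 0, 12) = (52 - 208) + 1 = -156 + 1 = -155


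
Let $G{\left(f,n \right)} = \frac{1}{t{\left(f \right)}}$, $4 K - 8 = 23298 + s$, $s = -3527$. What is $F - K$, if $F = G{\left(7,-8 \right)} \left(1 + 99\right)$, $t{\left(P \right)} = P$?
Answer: $- \frac{138053}{28} \approx -4930.5$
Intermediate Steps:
$K = \frac{19779}{4}$ ($K = 2 + \frac{23298 - 3527}{4} = 2 + \frac{1}{4} \cdot 19771 = 2 + \frac{19771}{4} = \frac{19779}{4} \approx 4944.8$)
$G{\left(f,n \right)} = \frac{1}{f}$
$F = \frac{100}{7}$ ($F = \frac{1 + 99}{7} = \frac{1}{7} \cdot 100 = \frac{100}{7} \approx 14.286$)
$F - K = \frac{100}{7} - \frac{19779}{4} = - \frac{138053}{28}$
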